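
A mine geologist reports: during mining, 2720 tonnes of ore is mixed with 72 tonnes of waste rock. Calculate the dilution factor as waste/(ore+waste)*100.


Total material = ore + waste
= 2720 + 72 = 2792 tonnes
Dilution = waste / total * 100
= 72 / 2792 * 100
= 0.02578796562 * 100
= 2.5788%

2.5788%


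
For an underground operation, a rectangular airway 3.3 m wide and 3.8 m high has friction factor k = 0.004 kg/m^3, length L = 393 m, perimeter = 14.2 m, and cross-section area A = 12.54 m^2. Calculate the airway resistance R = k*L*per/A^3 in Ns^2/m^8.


0.0113 Ns^2/m^8

Compute the numerator:
k * L * per = 0.004 * 393 * 14.2
= 22.3224
Compute the denominator:
A^3 = 12.54^3 = 1971.935064
Resistance:
R = 22.3224 / 1971.935064
= 0.0113 Ns^2/m^8


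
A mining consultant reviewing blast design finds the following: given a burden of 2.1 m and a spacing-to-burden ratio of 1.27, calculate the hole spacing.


Spacing = burden * ratio
= 2.1 * 1.27
= 2.667 m

2.667 m


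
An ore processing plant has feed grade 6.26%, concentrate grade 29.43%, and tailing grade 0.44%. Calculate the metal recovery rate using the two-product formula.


94.3823%

Using the two-product formula:
R = 100 * c * (f - t) / (f * (c - t))
Numerator = 100 * 29.43 * (6.26 - 0.44)
= 100 * 29.43 * 5.82
= 17128.26
Denominator = 6.26 * (29.43 - 0.44)
= 6.26 * 28.99
= 181.4774
R = 17128.26 / 181.4774
= 94.3823%


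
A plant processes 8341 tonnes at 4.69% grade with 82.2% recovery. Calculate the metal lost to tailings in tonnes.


69.6323 tonnes

Total metal in feed:
= 8341 * 4.69 / 100 = 391.1929 tonnes
Metal recovered:
= 391.1929 * 82.2 / 100 = 321.5605638 tonnes
Metal lost to tailings:
= 391.1929 - 321.5605638
= 69.6323 tonnes


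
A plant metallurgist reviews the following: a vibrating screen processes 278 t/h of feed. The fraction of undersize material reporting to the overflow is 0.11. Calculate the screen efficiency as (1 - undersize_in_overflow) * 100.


89.0%

Screen efficiency = (1 - fraction of undersize in overflow) * 100
= (1 - 0.11) * 100
= 0.89 * 100
= 89.0%


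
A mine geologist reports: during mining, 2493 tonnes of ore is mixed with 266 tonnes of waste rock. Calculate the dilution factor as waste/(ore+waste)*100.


Total material = ore + waste
= 2493 + 266 = 2759 tonnes
Dilution = waste / total * 100
= 266 / 2759 * 100
= 0.09641174339 * 100
= 9.6412%

9.6412%


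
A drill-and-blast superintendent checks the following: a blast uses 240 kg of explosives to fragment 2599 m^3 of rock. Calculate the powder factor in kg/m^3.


0.0923 kg/m^3

Powder factor = explosive mass / rock volume
= 240 / 2599
= 0.0923 kg/m^3


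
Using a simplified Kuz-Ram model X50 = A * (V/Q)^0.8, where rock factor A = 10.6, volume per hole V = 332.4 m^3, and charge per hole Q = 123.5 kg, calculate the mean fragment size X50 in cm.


Compute V/Q:
V/Q = 332.4 / 123.5 = 2.691497976
Raise to the power 0.8:
(V/Q)^0.8 = 2.691497976^0.8 = 2.207980563
Multiply by A:
X50 = 10.6 * 2.207980563
= 23.4046 cm

23.4046 cm


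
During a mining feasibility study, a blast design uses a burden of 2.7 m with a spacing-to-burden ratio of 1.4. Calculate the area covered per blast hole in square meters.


10.206 m^2

First, find the spacing:
Spacing = burden * ratio = 2.7 * 1.4
= 3.78 m
Then, calculate the area:
Area = burden * spacing = 2.7 * 3.78
= 10.206 m^2


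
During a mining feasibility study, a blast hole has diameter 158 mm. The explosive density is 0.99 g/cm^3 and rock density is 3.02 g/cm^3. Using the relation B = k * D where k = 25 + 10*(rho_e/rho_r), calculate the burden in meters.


First, compute k:
rho_e / rho_r = 0.99 / 3.02 = 0.3278145695
k = 25 + 10 * 0.3278145695 = 28.2781457
Then, compute burden:
B = k * D / 1000 = 28.2781457 * 158 / 1000
= 4467.94702 / 1000
= 4.4679 m

4.4679 m


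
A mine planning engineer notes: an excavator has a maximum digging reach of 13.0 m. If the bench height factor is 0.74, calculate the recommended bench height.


9.62 m

Bench height = reach * factor
= 13.0 * 0.74
= 9.62 m


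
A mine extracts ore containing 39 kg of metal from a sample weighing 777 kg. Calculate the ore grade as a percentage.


Ore grade = (metal mass / ore mass) * 100
= (39 / 777) * 100
= 0.05019305019 * 100
= 5.0193%

5.0193%


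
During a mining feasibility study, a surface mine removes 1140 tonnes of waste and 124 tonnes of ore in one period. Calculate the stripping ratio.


Stripping ratio = waste tonnage / ore tonnage
= 1140 / 124
= 9.1935

9.1935


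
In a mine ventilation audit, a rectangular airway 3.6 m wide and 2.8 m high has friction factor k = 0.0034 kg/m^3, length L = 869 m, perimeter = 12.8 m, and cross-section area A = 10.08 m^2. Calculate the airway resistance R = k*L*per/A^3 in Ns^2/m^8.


Compute the numerator:
k * L * per = 0.0034 * 869 * 12.8
= 37.81888
Compute the denominator:
A^3 = 10.08^3 = 1024.192512
Resistance:
R = 37.81888 / 1024.192512
= 0.0369 Ns^2/m^8

0.0369 Ns^2/m^8


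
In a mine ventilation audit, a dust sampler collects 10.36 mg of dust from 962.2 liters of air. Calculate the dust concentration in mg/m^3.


10.767 mg/m^3

Convert liters to m^3: 1 m^3 = 1000 L
Concentration = mass / volume * 1000
= 10.36 / 962.2 * 1000
= 0.01076699231 * 1000
= 10.767 mg/m^3


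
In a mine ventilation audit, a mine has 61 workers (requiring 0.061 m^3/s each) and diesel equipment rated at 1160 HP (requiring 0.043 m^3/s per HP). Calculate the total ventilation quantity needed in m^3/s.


Airflow for workers:
Q_people = 61 * 0.061 = 3.721 m^3/s
Airflow for diesel equipment:
Q_diesel = 1160 * 0.043 = 49.88 m^3/s
Total ventilation:
Q_total = 3.721 + 49.88
= 53.601 m^3/s

53.601 m^3/s


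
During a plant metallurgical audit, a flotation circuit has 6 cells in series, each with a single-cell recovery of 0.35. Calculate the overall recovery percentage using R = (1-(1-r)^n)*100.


Complement of single-cell recovery:
1 - r = 1 - 0.35 = 0.65
Raise to power n:
(1 - r)^6 = 0.65^6 = 0.07541889063
Overall recovery:
R = (1 - 0.07541889063) * 100
= 92.4581%

92.4581%


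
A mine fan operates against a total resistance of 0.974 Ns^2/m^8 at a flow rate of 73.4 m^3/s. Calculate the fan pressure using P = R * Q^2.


Compute Q^2:
Q^2 = 73.4^2 = 5387.56
Compute pressure:
P = R * Q^2 = 0.974 * 5387.56
= 5247.4834 Pa

5247.4834 Pa


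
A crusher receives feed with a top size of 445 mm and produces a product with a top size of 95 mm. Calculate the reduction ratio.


Reduction ratio = feed size / product size
= 445 / 95
= 4.6842

4.6842


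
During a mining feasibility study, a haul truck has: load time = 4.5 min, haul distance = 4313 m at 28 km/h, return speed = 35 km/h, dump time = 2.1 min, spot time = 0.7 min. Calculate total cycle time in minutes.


Convert haul speed to m/min: 28 * 1000/60 = 466.6666667 m/min
Haul time = 4313 / 466.6666667 = 9.242142857 min
Convert return speed to m/min: 35 * 1000/60 = 583.3333333 m/min
Return time = 4313 / 583.3333333 = 7.393714286 min
Total cycle time:
= 4.5 + 9.242142857 + 2.1 + 7.393714286 + 0.7
= 23.9359 min

23.9359 min


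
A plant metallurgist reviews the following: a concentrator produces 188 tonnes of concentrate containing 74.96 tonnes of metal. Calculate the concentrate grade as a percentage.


39.8723%

Grade = (metal in concentrate / concentrate mass) * 100
= (74.96 / 188) * 100
= 0.3987234043 * 100
= 39.8723%


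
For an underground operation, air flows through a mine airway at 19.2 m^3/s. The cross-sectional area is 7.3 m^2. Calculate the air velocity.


Velocity = flow rate / cross-sectional area
= 19.2 / 7.3
= 2.6301 m/s

2.6301 m/s


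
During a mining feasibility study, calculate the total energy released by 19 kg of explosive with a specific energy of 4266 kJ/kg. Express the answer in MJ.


81.054 MJ

Energy = mass * specific_energy / 1000
= 19 * 4266 / 1000
= 81054 / 1000
= 81.054 MJ


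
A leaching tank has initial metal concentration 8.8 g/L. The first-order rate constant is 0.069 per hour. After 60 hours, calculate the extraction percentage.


Compute the exponent:
-k * t = -0.069 * 60 = -4.14
Remaining concentration:
C = 8.8 * exp(-4.14)
= 8.8 * 0.0159228515
= 0.1401210932 g/L
Extracted = 8.8 - 0.1401210932 = 8.659878907 g/L
Extraction % = 8.659878907 / 8.8 * 100
= 98.4077%

98.4077%


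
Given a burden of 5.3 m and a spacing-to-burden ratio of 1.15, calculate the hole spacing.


Spacing = burden * ratio
= 5.3 * 1.15
= 6.095 m

6.095 m


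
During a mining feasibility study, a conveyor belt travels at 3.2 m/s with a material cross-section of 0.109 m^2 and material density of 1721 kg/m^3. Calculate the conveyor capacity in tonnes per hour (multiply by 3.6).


Volumetric flow = speed * area
= 3.2 * 0.109 = 0.3488 m^3/s
Mass flow = volumetric * density
= 0.3488 * 1721 = 600.2848 kg/s
Convert to t/h: multiply by 3.6
Capacity = 600.2848 * 3.6
= 2161.0253 t/h

2161.0253 t/h


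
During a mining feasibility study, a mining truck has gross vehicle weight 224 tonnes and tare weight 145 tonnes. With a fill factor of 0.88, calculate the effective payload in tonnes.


Maximum payload = gross - tare
= 224 - 145 = 79 tonnes
Effective payload = max payload * fill factor
= 79 * 0.88
= 69.52 tonnes

69.52 tonnes


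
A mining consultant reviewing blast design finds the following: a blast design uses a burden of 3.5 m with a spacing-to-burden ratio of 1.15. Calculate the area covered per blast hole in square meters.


14.0875 m^2

First, find the spacing:
Spacing = burden * ratio = 3.5 * 1.15
= 4.025 m
Then, calculate the area:
Area = burden * spacing = 3.5 * 4.025
= 14.0875 m^2


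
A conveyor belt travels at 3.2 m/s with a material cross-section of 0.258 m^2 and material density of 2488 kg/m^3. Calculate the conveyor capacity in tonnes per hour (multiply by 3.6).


Volumetric flow = speed * area
= 3.2 * 0.258 = 0.8256 m^3/s
Mass flow = volumetric * density
= 0.8256 * 2488 = 2054.0928 kg/s
Convert to t/h: multiply by 3.6
Capacity = 2054.0928 * 3.6
= 7394.7341 t/h

7394.7341 t/h


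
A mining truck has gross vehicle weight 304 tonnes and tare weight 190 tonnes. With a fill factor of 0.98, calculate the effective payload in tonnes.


Maximum payload = gross - tare
= 304 - 190 = 114 tonnes
Effective payload = max payload * fill factor
= 114 * 0.98
= 111.72 tonnes

111.72 tonnes


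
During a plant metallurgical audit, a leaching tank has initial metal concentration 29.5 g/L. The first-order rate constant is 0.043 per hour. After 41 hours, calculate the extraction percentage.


82.847%

Compute the exponent:
-k * t = -0.043 * 41 = -1.763
Remaining concentration:
C = 29.5 * exp(-1.763)
= 29.5 * 0.1715295027
= 5.060120328 g/L
Extracted = 29.5 - 5.060120328 = 24.43987967 g/L
Extraction % = 24.43987967 / 29.5 * 100
= 82.847%


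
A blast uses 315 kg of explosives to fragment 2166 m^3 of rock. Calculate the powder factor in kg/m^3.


Powder factor = explosive mass / rock volume
= 315 / 2166
= 0.1454 kg/m^3

0.1454 kg/m^3


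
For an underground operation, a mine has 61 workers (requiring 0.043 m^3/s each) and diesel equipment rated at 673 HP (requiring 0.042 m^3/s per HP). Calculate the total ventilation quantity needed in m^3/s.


Airflow for workers:
Q_people = 61 * 0.043 = 2.623 m^3/s
Airflow for diesel equipment:
Q_diesel = 673 * 0.042 = 28.266 m^3/s
Total ventilation:
Q_total = 2.623 + 28.266
= 30.889 m^3/s

30.889 m^3/s


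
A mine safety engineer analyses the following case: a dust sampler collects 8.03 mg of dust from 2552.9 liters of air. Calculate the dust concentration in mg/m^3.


Convert liters to m^3: 1 m^3 = 1000 L
Concentration = mass / volume * 1000
= 8.03 / 2552.9 * 1000
= 0.003145442438 * 1000
= 3.1454 mg/m^3

3.1454 mg/m^3


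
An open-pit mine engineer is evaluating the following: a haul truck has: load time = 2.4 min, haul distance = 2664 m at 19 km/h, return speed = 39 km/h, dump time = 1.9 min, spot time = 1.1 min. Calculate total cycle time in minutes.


17.9111 min

Convert haul speed to m/min: 19 * 1000/60 = 316.6666667 m/min
Haul time = 2664 / 316.6666667 = 8.412631579 min
Convert return speed to m/min: 39 * 1000/60 = 650 m/min
Return time = 2664 / 650 = 4.098461538 min
Total cycle time:
= 2.4 + 8.412631579 + 1.9 + 4.098461538 + 1.1
= 17.9111 min


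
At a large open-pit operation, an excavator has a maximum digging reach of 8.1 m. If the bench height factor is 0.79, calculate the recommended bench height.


Bench height = reach * factor
= 8.1 * 0.79
= 6.399 m

6.399 m


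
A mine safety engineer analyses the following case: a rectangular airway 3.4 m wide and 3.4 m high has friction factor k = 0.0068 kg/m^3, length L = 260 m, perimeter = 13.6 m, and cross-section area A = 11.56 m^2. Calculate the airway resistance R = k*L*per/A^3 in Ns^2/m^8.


Compute the numerator:
k * L * per = 0.0068 * 260 * 13.6
= 24.0448
Compute the denominator:
A^3 = 11.56^3 = 1544.804416
Resistance:
R = 24.0448 / 1544.804416
= 0.0156 Ns^2/m^8

0.0156 Ns^2/m^8


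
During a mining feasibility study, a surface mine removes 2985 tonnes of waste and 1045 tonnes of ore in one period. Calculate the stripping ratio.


Stripping ratio = waste tonnage / ore tonnage
= 2985 / 1045
= 2.8565

2.8565


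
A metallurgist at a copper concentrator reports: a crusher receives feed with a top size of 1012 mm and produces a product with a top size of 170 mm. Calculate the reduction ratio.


5.9529

Reduction ratio = feed size / product size
= 1012 / 170
= 5.9529


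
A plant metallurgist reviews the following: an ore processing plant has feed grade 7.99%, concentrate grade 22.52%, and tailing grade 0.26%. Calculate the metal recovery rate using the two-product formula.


97.8759%

Using the two-product formula:
R = 100 * c * (f - t) / (f * (c - t))
Numerator = 100 * 22.52 * (7.99 - 0.26)
= 100 * 22.52 * 7.73
= 17407.96
Denominator = 7.99 * (22.52 - 0.26)
= 7.99 * 22.26
= 177.8574
R = 17407.96 / 177.8574
= 97.8759%


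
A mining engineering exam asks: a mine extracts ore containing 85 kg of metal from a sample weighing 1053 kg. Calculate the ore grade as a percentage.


Ore grade = (metal mass / ore mass) * 100
= (85 / 1053) * 100
= 0.08072174739 * 100
= 8.0722%

8.0722%


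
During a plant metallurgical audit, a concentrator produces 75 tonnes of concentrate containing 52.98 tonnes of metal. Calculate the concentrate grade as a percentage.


70.64%

Grade = (metal in concentrate / concentrate mass) * 100
= (52.98 / 75) * 100
= 0.7064 * 100
= 70.64%


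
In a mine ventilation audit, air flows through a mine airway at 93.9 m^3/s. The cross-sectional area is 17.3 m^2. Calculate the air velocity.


5.4277 m/s

Velocity = flow rate / cross-sectional area
= 93.9 / 17.3
= 5.4277 m/s


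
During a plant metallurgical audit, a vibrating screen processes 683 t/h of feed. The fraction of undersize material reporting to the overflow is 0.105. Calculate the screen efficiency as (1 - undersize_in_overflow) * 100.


89.5%

Screen efficiency = (1 - fraction of undersize in overflow) * 100
= (1 - 0.105) * 100
= 0.895 * 100
= 89.5%


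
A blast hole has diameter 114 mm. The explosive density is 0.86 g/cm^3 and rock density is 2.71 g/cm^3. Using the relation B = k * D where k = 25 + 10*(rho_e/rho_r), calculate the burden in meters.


3.2118 m

First, compute k:
rho_e / rho_r = 0.86 / 2.71 = 0.3173431734
k = 25 + 10 * 0.3173431734 = 28.17343173
Then, compute burden:
B = k * D / 1000 = 28.17343173 * 114 / 1000
= 3211.771218 / 1000
= 3.2118 m


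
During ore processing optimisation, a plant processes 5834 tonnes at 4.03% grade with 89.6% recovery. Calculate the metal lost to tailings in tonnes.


24.4515 tonnes

Total metal in feed:
= 5834 * 4.03 / 100 = 235.1102 tonnes
Metal recovered:
= 235.1102 * 89.6 / 100 = 210.6587392 tonnes
Metal lost to tailings:
= 235.1102 - 210.6587392
= 24.4515 tonnes


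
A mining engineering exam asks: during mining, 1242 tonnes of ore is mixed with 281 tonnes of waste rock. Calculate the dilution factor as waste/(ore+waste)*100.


Total material = ore + waste
= 1242 + 281 = 1523 tonnes
Dilution = waste / total * 100
= 281 / 1523 * 100
= 0.1845042679 * 100
= 18.4504%

18.4504%


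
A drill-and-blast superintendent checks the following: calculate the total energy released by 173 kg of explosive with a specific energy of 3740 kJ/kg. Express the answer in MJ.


647.02 MJ

Energy = mass * specific_energy / 1000
= 173 * 3740 / 1000
= 647020 / 1000
= 647.02 MJ


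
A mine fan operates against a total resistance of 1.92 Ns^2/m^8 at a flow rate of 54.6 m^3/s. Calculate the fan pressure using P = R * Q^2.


5723.8272 Pa

Compute Q^2:
Q^2 = 54.6^2 = 2981.16
Compute pressure:
P = R * Q^2 = 1.92 * 2981.16
= 5723.8272 Pa


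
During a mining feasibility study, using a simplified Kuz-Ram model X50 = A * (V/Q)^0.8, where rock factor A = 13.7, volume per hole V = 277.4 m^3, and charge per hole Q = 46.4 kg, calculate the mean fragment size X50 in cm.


57.2785 cm

Compute V/Q:
V/Q = 277.4 / 46.4 = 5.978448276
Raise to the power 0.8:
(V/Q)^0.8 = 5.978448276^0.8 = 4.180909635
Multiply by A:
X50 = 13.7 * 4.180909635
= 57.2785 cm


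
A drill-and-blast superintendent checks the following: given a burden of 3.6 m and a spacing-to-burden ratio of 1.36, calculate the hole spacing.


4.896 m

Spacing = burden * ratio
= 3.6 * 1.36
= 4.896 m


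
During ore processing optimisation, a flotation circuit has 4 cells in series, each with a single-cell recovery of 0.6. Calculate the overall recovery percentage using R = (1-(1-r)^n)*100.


Complement of single-cell recovery:
1 - r = 1 - 0.6 = 0.4
Raise to power n:
(1 - r)^4 = 0.4^4 = 0.0256
Overall recovery:
R = (1 - 0.0256) * 100
= 97.44%

97.44%


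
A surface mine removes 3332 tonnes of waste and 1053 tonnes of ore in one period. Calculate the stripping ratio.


3.1643

Stripping ratio = waste tonnage / ore tonnage
= 3332 / 1053
= 3.1643


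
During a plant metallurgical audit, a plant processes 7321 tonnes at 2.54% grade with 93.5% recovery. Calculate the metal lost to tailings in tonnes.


Total metal in feed:
= 7321 * 2.54 / 100 = 185.9534 tonnes
Metal recovered:
= 185.9534 * 93.5 / 100 = 173.866429 tonnes
Metal lost to tailings:
= 185.9534 - 173.866429
= 12.087 tonnes

12.087 tonnes


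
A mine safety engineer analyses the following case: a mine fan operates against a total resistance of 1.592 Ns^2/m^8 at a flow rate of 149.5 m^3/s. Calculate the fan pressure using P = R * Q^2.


Compute Q^2:
Q^2 = 149.5^2 = 22350.25
Compute pressure:
P = R * Q^2 = 1.592 * 22350.25
= 35581.598 Pa

35581.598 Pa


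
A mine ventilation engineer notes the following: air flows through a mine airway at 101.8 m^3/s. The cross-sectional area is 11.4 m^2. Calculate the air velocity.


8.9298 m/s

Velocity = flow rate / cross-sectional area
= 101.8 / 11.4
= 8.9298 m/s


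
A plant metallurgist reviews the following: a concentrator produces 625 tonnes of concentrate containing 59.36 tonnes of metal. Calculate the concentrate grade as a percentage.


Grade = (metal in concentrate / concentrate mass) * 100
= (59.36 / 625) * 100
= 0.094976 * 100
= 9.4976%

9.4976%


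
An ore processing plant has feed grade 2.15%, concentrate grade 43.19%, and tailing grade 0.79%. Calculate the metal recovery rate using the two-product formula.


Using the two-product formula:
R = 100 * c * (f - t) / (f * (c - t))
Numerator = 100 * 43.19 * (2.15 - 0.79)
= 100 * 43.19 * 1.36
= 5873.84
Denominator = 2.15 * (43.19 - 0.79)
= 2.15 * 42.4
= 91.16
R = 5873.84 / 91.16
= 64.4344%

64.4344%


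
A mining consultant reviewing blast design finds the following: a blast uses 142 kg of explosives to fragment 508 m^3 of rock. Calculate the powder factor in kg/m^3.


Powder factor = explosive mass / rock volume
= 142 / 508
= 0.2795 kg/m^3

0.2795 kg/m^3


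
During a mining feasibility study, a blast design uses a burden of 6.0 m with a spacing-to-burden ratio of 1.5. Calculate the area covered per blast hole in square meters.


54.0 m^2

First, find the spacing:
Spacing = burden * ratio = 6.0 * 1.5
= 9.0 m
Then, calculate the area:
Area = burden * spacing = 6.0 * 9.0
= 54.0 m^2


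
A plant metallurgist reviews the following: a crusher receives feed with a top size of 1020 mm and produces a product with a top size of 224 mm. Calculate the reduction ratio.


Reduction ratio = feed size / product size
= 1020 / 224
= 4.5536

4.5536


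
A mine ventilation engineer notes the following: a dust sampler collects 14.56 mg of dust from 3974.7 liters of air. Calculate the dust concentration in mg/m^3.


3.6632 mg/m^3

Convert liters to m^3: 1 m^3 = 1000 L
Concentration = mass / volume * 1000
= 14.56 / 3974.7 * 1000
= 0.003663169547 * 1000
= 3.6632 mg/m^3


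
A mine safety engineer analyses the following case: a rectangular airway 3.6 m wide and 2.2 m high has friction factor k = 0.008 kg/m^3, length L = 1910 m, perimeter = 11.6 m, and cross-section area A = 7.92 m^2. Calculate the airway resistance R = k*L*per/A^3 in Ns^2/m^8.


0.3568 Ns^2/m^8

Compute the numerator:
k * L * per = 0.008 * 1910 * 11.6
= 177.248
Compute the denominator:
A^3 = 7.92^3 = 496.793088
Resistance:
R = 177.248 / 496.793088
= 0.3568 Ns^2/m^8


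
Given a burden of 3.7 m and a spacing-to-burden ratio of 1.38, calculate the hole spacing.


Spacing = burden * ratio
= 3.7 * 1.38
= 5.106 m

5.106 m


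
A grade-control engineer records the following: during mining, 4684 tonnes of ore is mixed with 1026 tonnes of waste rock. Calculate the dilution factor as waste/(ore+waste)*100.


Total material = ore + waste
= 4684 + 1026 = 5710 tonnes
Dilution = waste / total * 100
= 1026 / 5710 * 100
= 0.1796847636 * 100
= 17.9685%

17.9685%


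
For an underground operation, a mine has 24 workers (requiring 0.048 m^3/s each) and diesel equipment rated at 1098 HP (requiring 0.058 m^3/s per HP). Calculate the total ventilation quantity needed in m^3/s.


64.836 m^3/s

Airflow for workers:
Q_people = 24 * 0.048 = 1.152 m^3/s
Airflow for diesel equipment:
Q_diesel = 1098 * 0.058 = 63.684 m^3/s
Total ventilation:
Q_total = 1.152 + 63.684
= 64.836 m^3/s


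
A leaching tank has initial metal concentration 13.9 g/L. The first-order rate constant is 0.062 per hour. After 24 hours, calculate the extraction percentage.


77.4176%

Compute the exponent:
-k * t = -0.062 * 24 = -1.488
Remaining concentration:
C = 13.9 * exp(-1.488)
= 13.9 * 0.2258238519
= 3.138951541 g/L
Extracted = 13.9 - 3.138951541 = 10.76104846 g/L
Extraction % = 10.76104846 / 13.9 * 100
= 77.4176%


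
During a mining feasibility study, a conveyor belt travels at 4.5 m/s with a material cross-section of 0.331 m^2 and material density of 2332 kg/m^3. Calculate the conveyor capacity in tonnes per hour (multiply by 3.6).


12504.6504 t/h

Volumetric flow = speed * area
= 4.5 * 0.331 = 1.4895 m^3/s
Mass flow = volumetric * density
= 1.4895 * 2332 = 3473.514 kg/s
Convert to t/h: multiply by 3.6
Capacity = 3473.514 * 3.6
= 12504.6504 t/h


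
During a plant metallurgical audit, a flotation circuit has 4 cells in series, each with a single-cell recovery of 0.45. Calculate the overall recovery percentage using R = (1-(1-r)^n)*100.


Complement of single-cell recovery:
1 - r = 1 - 0.45 = 0.55
Raise to power n:
(1 - r)^4 = 0.55^4 = 0.09150625
Overall recovery:
R = (1 - 0.09150625) * 100
= 90.8494%

90.8494%


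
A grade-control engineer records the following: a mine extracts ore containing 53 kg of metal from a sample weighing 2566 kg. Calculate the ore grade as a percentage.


2.0655%

Ore grade = (metal mass / ore mass) * 100
= (53 / 2566) * 100
= 0.02065471551 * 100
= 2.0655%


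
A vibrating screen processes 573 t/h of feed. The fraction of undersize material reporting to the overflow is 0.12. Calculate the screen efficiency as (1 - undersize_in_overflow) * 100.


88.0%

Screen efficiency = (1 - fraction of undersize in overflow) * 100
= (1 - 0.12) * 100
= 0.88 * 100
= 88.0%


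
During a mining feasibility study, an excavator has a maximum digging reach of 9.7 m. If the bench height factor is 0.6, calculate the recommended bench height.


5.82 m

Bench height = reach * factor
= 9.7 * 0.6
= 5.82 m


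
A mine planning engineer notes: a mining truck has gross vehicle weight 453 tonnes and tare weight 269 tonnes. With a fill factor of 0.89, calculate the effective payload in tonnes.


Maximum payload = gross - tare
= 453 - 269 = 184 tonnes
Effective payload = max payload * fill factor
= 184 * 0.89
= 163.76 tonnes

163.76 tonnes


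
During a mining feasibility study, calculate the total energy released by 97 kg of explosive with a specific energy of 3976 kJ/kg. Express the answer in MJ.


385.672 MJ

Energy = mass * specific_energy / 1000
= 97 * 3976 / 1000
= 385672 / 1000
= 385.672 MJ


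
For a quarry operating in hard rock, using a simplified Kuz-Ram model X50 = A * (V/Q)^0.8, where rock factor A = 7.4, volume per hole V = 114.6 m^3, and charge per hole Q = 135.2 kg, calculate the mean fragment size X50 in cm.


Compute V/Q:
V/Q = 114.6 / 135.2 = 0.8476331361
Raise to the power 0.8:
(V/Q)^0.8 = 0.8476331361^0.8 = 0.8761255403
Multiply by A:
X50 = 7.4 * 0.8761255403
= 6.4833 cm

6.4833 cm


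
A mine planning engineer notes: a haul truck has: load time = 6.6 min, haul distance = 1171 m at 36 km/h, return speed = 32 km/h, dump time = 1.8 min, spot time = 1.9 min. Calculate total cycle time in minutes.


Convert haul speed to m/min: 36 * 1000/60 = 600 m/min
Haul time = 1171 / 600 = 1.951666667 min
Convert return speed to m/min: 32 * 1000/60 = 533.3333333 m/min
Return time = 1171 / 533.3333333 = 2.195625 min
Total cycle time:
= 6.6 + 1.951666667 + 1.8 + 2.195625 + 1.9
= 14.4473 min

14.4473 min


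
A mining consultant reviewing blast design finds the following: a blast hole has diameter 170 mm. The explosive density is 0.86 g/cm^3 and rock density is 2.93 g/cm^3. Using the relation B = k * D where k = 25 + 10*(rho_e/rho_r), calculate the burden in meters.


First, compute k:
rho_e / rho_r = 0.86 / 2.93 = 0.2935153584
k = 25 + 10 * 0.2935153584 = 27.93515358
Then, compute burden:
B = k * D / 1000 = 27.93515358 * 170 / 1000
= 4748.976109 / 1000
= 4.749 m

4.749 m


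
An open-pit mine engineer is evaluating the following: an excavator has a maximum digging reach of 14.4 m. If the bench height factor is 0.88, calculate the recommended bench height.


Bench height = reach * factor
= 14.4 * 0.88
= 12.672 m

12.672 m


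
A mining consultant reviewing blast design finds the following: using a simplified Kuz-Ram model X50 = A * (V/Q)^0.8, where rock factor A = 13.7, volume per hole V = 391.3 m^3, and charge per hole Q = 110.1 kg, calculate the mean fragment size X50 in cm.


37.7832 cm

Compute V/Q:
V/Q = 391.3 / 110.1 = 3.55404178
Raise to the power 0.8:
(V/Q)^0.8 = 3.55404178^0.8 = 2.757896878
Multiply by A:
X50 = 13.7 * 2.757896878
= 37.7832 cm


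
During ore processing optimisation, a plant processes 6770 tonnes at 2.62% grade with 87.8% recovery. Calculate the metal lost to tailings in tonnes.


21.6396 tonnes

Total metal in feed:
= 6770 * 2.62 / 100 = 177.374 tonnes
Metal recovered:
= 177.374 * 87.8 / 100 = 155.734372 tonnes
Metal lost to tailings:
= 177.374 - 155.734372
= 21.6396 tonnes


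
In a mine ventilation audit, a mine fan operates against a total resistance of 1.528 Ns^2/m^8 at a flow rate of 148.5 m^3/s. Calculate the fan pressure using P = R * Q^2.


Compute Q^2:
Q^2 = 148.5^2 = 22052.25
Compute pressure:
P = R * Q^2 = 1.528 * 22052.25
= 33695.838 Pa

33695.838 Pa


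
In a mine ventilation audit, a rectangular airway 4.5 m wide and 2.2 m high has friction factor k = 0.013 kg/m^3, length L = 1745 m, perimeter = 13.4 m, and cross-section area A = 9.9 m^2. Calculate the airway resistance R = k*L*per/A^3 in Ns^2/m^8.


Compute the numerator:
k * L * per = 0.013 * 1745 * 13.4
= 303.979
Compute the denominator:
A^3 = 9.9^3 = 970.299
Resistance:
R = 303.979 / 970.299
= 0.3133 Ns^2/m^8

0.3133 Ns^2/m^8


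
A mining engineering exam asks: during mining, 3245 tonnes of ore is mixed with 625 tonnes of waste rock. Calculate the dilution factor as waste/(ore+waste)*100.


Total material = ore + waste
= 3245 + 625 = 3870 tonnes
Dilution = waste / total * 100
= 625 / 3870 * 100
= 0.161498708 * 100
= 16.1499%

16.1499%


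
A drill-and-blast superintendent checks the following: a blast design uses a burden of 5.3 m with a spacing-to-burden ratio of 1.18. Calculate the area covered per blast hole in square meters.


33.1462 m^2

First, find the spacing:
Spacing = burden * ratio = 5.3 * 1.18
= 6.254 m
Then, calculate the area:
Area = burden * spacing = 5.3 * 6.254
= 33.1462 m^2


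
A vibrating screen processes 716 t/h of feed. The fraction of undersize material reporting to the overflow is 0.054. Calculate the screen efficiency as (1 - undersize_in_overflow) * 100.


94.6%

Screen efficiency = (1 - fraction of undersize in overflow) * 100
= (1 - 0.054) * 100
= 0.946 * 100
= 94.6%


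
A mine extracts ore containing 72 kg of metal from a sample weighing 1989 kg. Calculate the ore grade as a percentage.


3.6199%

Ore grade = (metal mass / ore mass) * 100
= (72 / 1989) * 100
= 0.03619909502 * 100
= 3.6199%


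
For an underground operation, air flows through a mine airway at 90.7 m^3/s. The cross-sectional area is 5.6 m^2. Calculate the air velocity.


Velocity = flow rate / cross-sectional area
= 90.7 / 5.6
= 16.1964 m/s

16.1964 m/s


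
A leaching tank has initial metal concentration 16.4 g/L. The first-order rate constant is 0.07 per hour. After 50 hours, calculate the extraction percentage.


96.9803%

Compute the exponent:
-k * t = -0.07 * 50 = -3.5
Remaining concentration:
C = 16.4 * exp(-3.5)
= 16.4 * 0.03019738342
= 0.4952370881 g/L
Extracted = 16.4 - 0.4952370881 = 15.90476291 g/L
Extraction % = 15.90476291 / 16.4 * 100
= 96.9803%


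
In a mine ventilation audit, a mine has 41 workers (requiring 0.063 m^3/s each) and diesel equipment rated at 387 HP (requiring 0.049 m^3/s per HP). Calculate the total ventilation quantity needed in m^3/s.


Airflow for workers:
Q_people = 41 * 0.063 = 2.583 m^3/s
Airflow for diesel equipment:
Q_diesel = 387 * 0.049 = 18.963 m^3/s
Total ventilation:
Q_total = 2.583 + 18.963
= 21.546 m^3/s

21.546 m^3/s


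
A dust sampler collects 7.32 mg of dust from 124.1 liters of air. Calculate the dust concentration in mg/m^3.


Convert liters to m^3: 1 m^3 = 1000 L
Concentration = mass / volume * 1000
= 7.32 / 124.1 * 1000
= 0.05898468977 * 1000
= 58.9847 mg/m^3

58.9847 mg/m^3


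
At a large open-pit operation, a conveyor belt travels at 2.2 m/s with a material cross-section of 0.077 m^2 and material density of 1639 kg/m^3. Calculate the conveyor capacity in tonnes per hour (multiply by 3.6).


Volumetric flow = speed * area
= 2.2 * 0.077 = 0.1694 m^3/s
Mass flow = volumetric * density
= 0.1694 * 1639 = 277.6466 kg/s
Convert to t/h: multiply by 3.6
Capacity = 277.6466 * 3.6
= 999.5278 t/h

999.5278 t/h


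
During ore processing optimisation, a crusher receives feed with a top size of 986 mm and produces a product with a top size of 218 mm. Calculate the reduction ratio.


Reduction ratio = feed size / product size
= 986 / 218
= 4.5229

4.5229


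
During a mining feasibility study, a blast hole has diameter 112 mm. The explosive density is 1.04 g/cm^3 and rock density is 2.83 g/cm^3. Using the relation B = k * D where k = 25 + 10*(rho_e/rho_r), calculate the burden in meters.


3.2116 m

First, compute k:
rho_e / rho_r = 1.04 / 2.83 = 0.3674911661
k = 25 + 10 * 0.3674911661 = 28.67491166
Then, compute burden:
B = k * D / 1000 = 28.67491166 * 112 / 1000
= 3211.590106 / 1000
= 3.2116 m


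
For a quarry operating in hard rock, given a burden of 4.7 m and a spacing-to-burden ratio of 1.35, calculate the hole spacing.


6.345 m

Spacing = burden * ratio
= 4.7 * 1.35
= 6.345 m


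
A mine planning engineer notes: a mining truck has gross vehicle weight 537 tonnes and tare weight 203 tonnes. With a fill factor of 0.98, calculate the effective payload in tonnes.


Maximum payload = gross - tare
= 537 - 203 = 334 tonnes
Effective payload = max payload * fill factor
= 334 * 0.98
= 327.32 tonnes

327.32 tonnes


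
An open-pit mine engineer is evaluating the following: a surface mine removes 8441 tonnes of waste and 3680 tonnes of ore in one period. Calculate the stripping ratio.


2.2938

Stripping ratio = waste tonnage / ore tonnage
= 8441 / 3680
= 2.2938


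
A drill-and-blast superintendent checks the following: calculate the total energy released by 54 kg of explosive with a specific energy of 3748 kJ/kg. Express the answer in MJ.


Energy = mass * specific_energy / 1000
= 54 * 3748 / 1000
= 202392 / 1000
= 202.392 MJ

202.392 MJ


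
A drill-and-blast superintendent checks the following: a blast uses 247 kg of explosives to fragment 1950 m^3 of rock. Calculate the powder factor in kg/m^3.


Powder factor = explosive mass / rock volume
= 247 / 1950
= 0.1267 kg/m^3

0.1267 kg/m^3


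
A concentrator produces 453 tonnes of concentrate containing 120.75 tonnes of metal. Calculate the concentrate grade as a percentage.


26.6556%

Grade = (metal in concentrate / concentrate mass) * 100
= (120.75 / 453) * 100
= 0.2665562914 * 100
= 26.6556%


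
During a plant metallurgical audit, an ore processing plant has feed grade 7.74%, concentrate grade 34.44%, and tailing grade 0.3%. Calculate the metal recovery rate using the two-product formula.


96.9687%

Using the two-product formula:
R = 100 * c * (f - t) / (f * (c - t))
Numerator = 100 * 34.44 * (7.74 - 0.3)
= 100 * 34.44 * 7.44
= 25623.36
Denominator = 7.74 * (34.44 - 0.3)
= 7.74 * 34.14
= 264.2436
R = 25623.36 / 264.2436
= 96.9687%


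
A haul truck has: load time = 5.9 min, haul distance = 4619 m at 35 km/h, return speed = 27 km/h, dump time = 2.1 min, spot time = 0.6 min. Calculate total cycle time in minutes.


26.7827 min

Convert haul speed to m/min: 35 * 1000/60 = 583.3333333 m/min
Haul time = 4619 / 583.3333333 = 7.918285714 min
Convert return speed to m/min: 27 * 1000/60 = 450 m/min
Return time = 4619 / 450 = 10.26444444 min
Total cycle time:
= 5.9 + 7.918285714 + 2.1 + 10.26444444 + 0.6
= 26.7827 min


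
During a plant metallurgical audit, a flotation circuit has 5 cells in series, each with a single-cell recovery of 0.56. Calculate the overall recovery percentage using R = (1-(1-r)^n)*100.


98.3508%

Complement of single-cell recovery:
1 - r = 1 - 0.56 = 0.44
Raise to power n:
(1 - r)^5 = 0.44^5 = 0.0164916224
Overall recovery:
R = (1 - 0.0164916224) * 100
= 98.3508%


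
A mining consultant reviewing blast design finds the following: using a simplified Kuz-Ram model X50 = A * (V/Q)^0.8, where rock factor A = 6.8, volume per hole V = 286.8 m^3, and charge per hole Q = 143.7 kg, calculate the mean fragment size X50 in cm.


Compute V/Q:
V/Q = 286.8 / 143.7 = 1.995824635
Raise to the power 0.8:
(V/Q)^0.8 = 1.995824635^0.8 = 1.738192626
Multiply by A:
X50 = 6.8 * 1.738192626
= 11.8197 cm

11.8197 cm


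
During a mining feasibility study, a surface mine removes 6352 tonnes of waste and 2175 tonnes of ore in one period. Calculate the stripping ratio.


Stripping ratio = waste tonnage / ore tonnage
= 6352 / 2175
= 2.9205

2.9205


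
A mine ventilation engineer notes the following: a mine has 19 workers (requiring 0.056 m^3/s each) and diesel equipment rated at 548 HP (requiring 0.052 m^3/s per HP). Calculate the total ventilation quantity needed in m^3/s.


Airflow for workers:
Q_people = 19 * 0.056 = 1.064 m^3/s
Airflow for diesel equipment:
Q_diesel = 548 * 0.052 = 28.496 m^3/s
Total ventilation:
Q_total = 1.064 + 28.496
= 29.56 m^3/s

29.56 m^3/s


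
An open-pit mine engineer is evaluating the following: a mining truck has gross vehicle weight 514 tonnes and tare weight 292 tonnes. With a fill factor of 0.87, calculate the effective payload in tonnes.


Maximum payload = gross - tare
= 514 - 292 = 222 tonnes
Effective payload = max payload * fill factor
= 222 * 0.87
= 193.14 tonnes

193.14 tonnes


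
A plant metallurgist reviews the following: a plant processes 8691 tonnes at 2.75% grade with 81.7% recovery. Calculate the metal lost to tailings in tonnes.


Total metal in feed:
= 8691 * 2.75 / 100 = 239.0025 tonnes
Metal recovered:
= 239.0025 * 81.7 / 100 = 195.2650425 tonnes
Metal lost to tailings:
= 239.0025 - 195.2650425
= 43.7375 tonnes

43.7375 tonnes


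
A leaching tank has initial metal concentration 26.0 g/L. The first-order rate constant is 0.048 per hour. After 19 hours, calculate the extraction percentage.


59.828%

Compute the exponent:
-k * t = -0.048 * 19 = -0.912
Remaining concentration:
C = 26.0 * exp(-0.912)
= 26.0 * 0.4017199801
= 10.44471948 g/L
Extracted = 26.0 - 10.44471948 = 15.55528052 g/L
Extraction % = 15.55528052 / 26.0 * 100
= 59.828%


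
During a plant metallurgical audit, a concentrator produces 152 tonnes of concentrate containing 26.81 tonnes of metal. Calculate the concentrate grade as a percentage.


Grade = (metal in concentrate / concentrate mass) * 100
= (26.81 / 152) * 100
= 0.1763815789 * 100
= 17.6382%

17.6382%


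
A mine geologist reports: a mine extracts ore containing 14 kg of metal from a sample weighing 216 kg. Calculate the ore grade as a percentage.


6.4815%

Ore grade = (metal mass / ore mass) * 100
= (14 / 216) * 100
= 0.06481481481 * 100
= 6.4815%


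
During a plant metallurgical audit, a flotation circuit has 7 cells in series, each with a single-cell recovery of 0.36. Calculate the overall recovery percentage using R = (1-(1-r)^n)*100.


95.602%

Complement of single-cell recovery:
1 - r = 1 - 0.36 = 0.64
Raise to power n:
(1 - r)^7 = 0.64^7 = 0.04398046511
Overall recovery:
R = (1 - 0.04398046511) * 100
= 95.602%


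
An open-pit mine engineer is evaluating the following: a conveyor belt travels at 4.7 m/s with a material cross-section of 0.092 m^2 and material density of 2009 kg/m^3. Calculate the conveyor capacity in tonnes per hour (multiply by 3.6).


3127.2898 t/h

Volumetric flow = speed * area
= 4.7 * 0.092 = 0.4324 m^3/s
Mass flow = volumetric * density
= 0.4324 * 2009 = 868.6916 kg/s
Convert to t/h: multiply by 3.6
Capacity = 868.6916 * 3.6
= 3127.2898 t/h


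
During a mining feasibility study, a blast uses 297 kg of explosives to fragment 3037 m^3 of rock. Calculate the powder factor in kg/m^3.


0.0978 kg/m^3

Powder factor = explosive mass / rock volume
= 297 / 3037
= 0.0978 kg/m^3


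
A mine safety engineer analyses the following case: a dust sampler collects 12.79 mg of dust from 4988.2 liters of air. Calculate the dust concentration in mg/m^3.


Convert liters to m^3: 1 m^3 = 1000 L
Concentration = mass / volume * 1000
= 12.79 / 4988.2 * 1000
= 0.002564051161 * 1000
= 2.5641 mg/m^3

2.5641 mg/m^3


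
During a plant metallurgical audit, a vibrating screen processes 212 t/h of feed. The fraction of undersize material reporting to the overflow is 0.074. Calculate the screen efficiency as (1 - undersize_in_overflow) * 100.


Screen efficiency = (1 - fraction of undersize in overflow) * 100
= (1 - 0.074) * 100
= 0.926 * 100
= 92.6%

92.6%


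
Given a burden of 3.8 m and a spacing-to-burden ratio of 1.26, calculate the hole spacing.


Spacing = burden * ratio
= 3.8 * 1.26
= 4.788 m

4.788 m


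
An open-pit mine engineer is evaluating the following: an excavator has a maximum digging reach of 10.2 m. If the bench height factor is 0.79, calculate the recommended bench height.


8.058 m

Bench height = reach * factor
= 10.2 * 0.79
= 8.058 m


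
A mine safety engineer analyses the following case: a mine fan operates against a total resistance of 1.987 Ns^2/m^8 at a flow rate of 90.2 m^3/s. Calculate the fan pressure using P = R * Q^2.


Compute Q^2:
Q^2 = 90.2^2 = 8136.04
Compute pressure:
P = R * Q^2 = 1.987 * 8136.04
= 16166.3115 Pa

16166.3115 Pa
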